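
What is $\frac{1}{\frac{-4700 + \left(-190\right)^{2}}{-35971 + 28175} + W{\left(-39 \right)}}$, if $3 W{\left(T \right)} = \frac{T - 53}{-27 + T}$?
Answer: $- \frac{192951}{687496} \approx -0.28066$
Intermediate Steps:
$W{\left(T \right)} = \frac{-53 + T}{3 \left(-27 + T\right)}$ ($W{\left(T \right)} = \frac{\left(T - 53\right) \frac{1}{-27 + T}}{3} = \frac{\left(-53 + T\right) \frac{1}{-27 + T}}{3} = \frac{\frac{1}{-27 + T} \left(-53 + T\right)}{3} = \frac{-53 + T}{3 \left(-27 + T\right)}$)
$\frac{1}{\frac{-4700 + \left(-190\right)^{2}}{-35971 + 28175} + W{\left(-39 \right)}} = \frac{1}{\frac{-4700 + \left(-190\right)^{2}}{-35971 + 28175} + \frac{-53 - 39}{3 \left(-27 - 39\right)}} = \frac{1}{\frac{-4700 + 36100}{-7796} + \frac{1}{3} \frac{1}{-66} \left(-92\right)} = \frac{1}{31400 \left(- \frac{1}{7796}\right) + \frac{1}{3} \left(- \frac{1}{66}\right) \left(-92\right)} = \frac{1}{- \frac{7850}{1949} + \frac{46}{99}} = \frac{1}{- \frac{687496}{192951}} = - \frac{192951}{687496}$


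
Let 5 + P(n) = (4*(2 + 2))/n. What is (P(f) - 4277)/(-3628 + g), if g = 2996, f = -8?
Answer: 1071/158 ≈ 6.7785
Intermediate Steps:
P(n) = -5 + 16/n (P(n) = -5 + (4*(2 + 2))/n = -5 + (4*4)/n = -5 + 16/n)
(P(f) - 4277)/(-3628 + g) = ((-5 + 16/(-8)) - 4277)/(-3628 + 2996) = ((-5 + 16*(-1/8)) - 4277)/(-632) = ((-5 - 2) - 4277)*(-1/632) = (-7 - 4277)*(-1/632) = -4284*(-1/632) = 1071/158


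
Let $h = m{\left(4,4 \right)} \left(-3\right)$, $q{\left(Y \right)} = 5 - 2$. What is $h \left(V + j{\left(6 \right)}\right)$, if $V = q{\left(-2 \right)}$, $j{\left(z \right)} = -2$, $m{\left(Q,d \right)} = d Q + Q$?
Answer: $-60$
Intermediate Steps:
$q{\left(Y \right)} = 3$
$m{\left(Q,d \right)} = Q + Q d$ ($m{\left(Q,d \right)} = Q d + Q = Q + Q d$)
$V = 3$
$h = -60$ ($h = 4 \left(1 + 4\right) \left(-3\right) = 4 \cdot 5 \left(-3\right) = 20 \left(-3\right) = -60$)
$h \left(V + j{\left(6 \right)}\right) = - 60 \left(3 - 2\right) = \left(-60\right) 1 = -60$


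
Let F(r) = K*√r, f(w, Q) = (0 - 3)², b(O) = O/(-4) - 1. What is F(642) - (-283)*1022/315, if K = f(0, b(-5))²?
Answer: 41318/45 + 81*√642 ≈ 2970.5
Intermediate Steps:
b(O) = -1 - O/4 (b(O) = O*(-¼) - 1 = -O/4 - 1 = -1 - O/4)
f(w, Q) = 9 (f(w, Q) = (-3)² = 9)
K = 81 (K = 9² = 81)
F(r) = 81*√r
F(642) - (-283)*1022/315 = 81*√642 - (-283)*1022/315 = 81*√642 - (-283)*1022*(1/315) = 81*√642 - (-283)*146/45 = 81*√642 - 1*(-41318/45) = 81*√642 + 41318/45 = 41318/45 + 81*√642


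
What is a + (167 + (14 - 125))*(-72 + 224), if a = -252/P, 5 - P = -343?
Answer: 246827/29 ≈ 8511.3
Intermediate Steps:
P = 348 (P = 5 - 1*(-343) = 5 + 343 = 348)
a = -21/29 (a = -252/348 = -252*1/348 = -21/29 ≈ -0.72414)
a + (167 + (14 - 125))*(-72 + 224) = -21/29 + (167 + (14 - 125))*(-72 + 224) = -21/29 + (167 - 111)*152 = -21/29 + 56*152 = -21/29 + 8512 = 246827/29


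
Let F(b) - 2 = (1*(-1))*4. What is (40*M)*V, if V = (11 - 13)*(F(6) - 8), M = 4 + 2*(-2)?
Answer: 0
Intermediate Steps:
F(b) = -2 (F(b) = 2 + (1*(-1))*4 = 2 - 1*4 = 2 - 4 = -2)
M = 0 (M = 4 - 4 = 0)
V = 20 (V = (11 - 13)*(-2 - 8) = -2*(-10) = 20)
(40*M)*V = (40*0)*20 = 0*20 = 0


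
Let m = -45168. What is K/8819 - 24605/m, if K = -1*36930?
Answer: -1451062745/398336592 ≈ -3.6428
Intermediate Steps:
K = -36930
K/8819 - 24605/m = -36930/8819 - 24605/(-45168) = -36930*1/8819 - 24605*(-1/45168) = -36930/8819 + 24605/45168 = -1451062745/398336592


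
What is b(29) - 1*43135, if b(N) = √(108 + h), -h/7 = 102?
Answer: -43135 + I*√606 ≈ -43135.0 + 24.617*I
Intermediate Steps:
h = -714 (h = -7*102 = -714)
b(N) = I*√606 (b(N) = √(108 - 714) = √(-606) = I*√606)
b(29) - 1*43135 = I*√606 - 1*43135 = I*√606 - 43135 = -43135 + I*√606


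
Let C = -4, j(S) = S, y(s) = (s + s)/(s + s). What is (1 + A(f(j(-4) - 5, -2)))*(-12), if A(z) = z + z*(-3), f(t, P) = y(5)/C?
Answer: -18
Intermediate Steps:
y(s) = 1 (y(s) = (2*s)/((2*s)) = (2*s)*(1/(2*s)) = 1)
f(t, P) = -¼ (f(t, P) = 1/(-4) = 1*(-¼) = -¼)
A(z) = -2*z (A(z) = z - 3*z = -2*z)
(1 + A(f(j(-4) - 5, -2)))*(-12) = (1 - 2*(-¼))*(-12) = (1 + ½)*(-12) = (3/2)*(-12) = -18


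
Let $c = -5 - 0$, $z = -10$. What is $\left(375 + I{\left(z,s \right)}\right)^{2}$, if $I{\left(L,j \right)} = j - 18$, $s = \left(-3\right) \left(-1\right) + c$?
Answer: $126025$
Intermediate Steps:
$c = -5$ ($c = -5 + 0 = -5$)
$s = -2$ ($s = \left(-3\right) \left(-1\right) - 5 = 3 - 5 = -2$)
$I{\left(L,j \right)} = -18 + j$
$\left(375 + I{\left(z,s \right)}\right)^{2} = \left(375 - 20\right)^{2} = 355^{2} = 126025$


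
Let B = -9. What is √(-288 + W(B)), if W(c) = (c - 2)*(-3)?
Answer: I*√255 ≈ 15.969*I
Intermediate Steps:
W(c) = 6 - 3*c (W(c) = (-2 + c)*(-3) = 6 - 3*c)
√(-288 + W(B)) = √(-288 + (6 - 3*(-9))) = √(-288 + (6 + 27)) = √(-288 + 33) = √(-255) = I*√255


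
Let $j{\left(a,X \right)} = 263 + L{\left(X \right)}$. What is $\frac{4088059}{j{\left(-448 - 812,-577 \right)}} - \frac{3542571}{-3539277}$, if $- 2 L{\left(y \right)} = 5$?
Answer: $\frac{3215488007353}{204884813} \approx 15694.0$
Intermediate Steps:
$L{\left(y \right)} = - \frac{5}{2}$ ($L{\left(y \right)} = \left(- \frac{1}{2}\right) 5 = - \frac{5}{2}$)
$j{\left(a,X \right)} = \frac{521}{2}$ ($j{\left(a,X \right)} = 263 - \frac{5}{2} = \frac{521}{2}$)
$\frac{4088059}{j{\left(-448 - 812,-577 \right)}} - \frac{3542571}{-3539277} = \frac{4088059}{\frac{521}{2}} - \frac{3542571}{-3539277} = 4088059 \cdot \frac{2}{521} - - \frac{393619}{393253} = \frac{8176118}{521} + \frac{393619}{393253} = \frac{3215488007353}{204884813}$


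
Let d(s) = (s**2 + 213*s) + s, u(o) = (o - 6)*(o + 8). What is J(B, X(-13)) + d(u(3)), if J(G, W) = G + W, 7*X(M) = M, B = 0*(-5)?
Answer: -41824/7 ≈ -5974.9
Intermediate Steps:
B = 0
u(o) = (-6 + o)*(8 + o)
X(M) = M/7
d(s) = s**2 + 214*s
J(B, X(-13)) + d(u(3)) = (0 + (1/7)*(-13)) + (-48 + 3**2 + 2*3)*(214 + (-48 + 3**2 + 2*3)) = (0 - 13/7) + (-48 + 9 + 6)*(214 + (-48 + 9 + 6)) = -13/7 - 33*(214 - 33) = -13/7 - 33*181 = -13/7 - 5973 = -41824/7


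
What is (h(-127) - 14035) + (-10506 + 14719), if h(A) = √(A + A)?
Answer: -9822 + I*√254 ≈ -9822.0 + 15.937*I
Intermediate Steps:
h(A) = √2*√A (h(A) = √(2*A) = √2*√A)
(h(-127) - 14035) + (-10506 + 14719) = (√2*√(-127) - 14035) + (-10506 + 14719) = (√2*(I*√127) - 14035) + 4213 = (I*√254 - 14035) + 4213 = (-14035 + I*√254) + 4213 = -9822 + I*√254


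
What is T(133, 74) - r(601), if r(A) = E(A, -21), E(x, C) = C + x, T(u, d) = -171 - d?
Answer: -825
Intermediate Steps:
r(A) = -21 + A
T(133, 74) - r(601) = (-171 - 1*74) - (-21 + 601) = (-171 - 74) - 1*580 = -245 - 580 = -825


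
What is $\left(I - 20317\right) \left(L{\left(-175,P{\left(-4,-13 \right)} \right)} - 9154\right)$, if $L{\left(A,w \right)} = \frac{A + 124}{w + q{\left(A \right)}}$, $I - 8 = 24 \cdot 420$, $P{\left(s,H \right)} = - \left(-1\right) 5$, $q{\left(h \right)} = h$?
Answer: $\frac{936331973}{10} \approx 9.3633 \cdot 10^{7}$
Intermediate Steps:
$P{\left(s,H \right)} = 5$ ($P{\left(s,H \right)} = \left(-1\right) \left(-5\right) = 5$)
$I = 10088$ ($I = 8 + 24 \cdot 420 = 8 + 10080 = 10088$)
$L{\left(A,w \right)} = \frac{124 + A}{A + w}$ ($L{\left(A,w \right)} = \frac{A + 124}{w + A} = \frac{124 + A}{A + w}$)
$\left(I - 20317\right) \left(L{\left(-175,P{\left(-4,-13 \right)} \right)} - 9154\right) = \left(10088 - 20317\right) \left(\frac{124 - 175}{-175 + 5} - 9154\right) = - 10229 \left(\frac{1}{-170} \left(-51\right) - 9154\right) = - 10229 \left(\left(- \frac{1}{170}\right) \left(-51\right) - 9154\right) = - 10229 \left(\frac{3}{10} - 9154\right) = \left(-10229\right) \left(- \frac{91537}{10}\right) = \frac{936331973}{10}$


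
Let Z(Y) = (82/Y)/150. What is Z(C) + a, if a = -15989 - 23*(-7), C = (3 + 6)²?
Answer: -96155059/6075 ≈ -15828.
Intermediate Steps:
C = 81 (C = 9² = 81)
Z(Y) = 41/(75*Y) (Z(Y) = (82/Y)*(1/150) = 41/(75*Y))
a = -15828 (a = -15989 - 1*(-161) = -15989 + 161 = -15828)
Z(C) + a = (41/75)/81 - 15828 = (41/75)*(1/81) - 15828 = 41/6075 - 15828 = -96155059/6075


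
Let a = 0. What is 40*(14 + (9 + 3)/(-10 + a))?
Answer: 512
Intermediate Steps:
40*(14 + (9 + 3)/(-10 + a)) = 40*(14 + (9 + 3)/(-10 + 0)) = 40*(14 + 12/(-10)) = 40*(14 + 12*(-⅒)) = 40*(14 - 6/5) = 40*(64/5) = 512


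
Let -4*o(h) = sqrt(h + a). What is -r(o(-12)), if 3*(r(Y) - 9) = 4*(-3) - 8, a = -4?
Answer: -7/3 ≈ -2.3333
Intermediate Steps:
o(h) = -sqrt(-4 + h)/4 (o(h) = -sqrt(h - 4)/4 = -sqrt(-4 + h)/4)
r(Y) = 7/3 (r(Y) = 9 + (4*(-3) - 8)/3 = 9 + (-12 - 8)/3 = 9 + (1/3)*(-20) = 9 - 20/3 = 7/3)
-r(o(-12)) = -1*7/3 = -7/3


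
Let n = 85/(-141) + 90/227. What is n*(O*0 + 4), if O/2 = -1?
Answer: -26420/32007 ≈ -0.82544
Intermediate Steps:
O = -2 (O = 2*(-1) = -2)
n = -6605/32007 (n = 85*(-1/141) + 90*(1/227) = -85/141 + 90/227 = -6605/32007 ≈ -0.20636)
n*(O*0 + 4) = -6605*(-2*0 + 4)/32007 = -6605*(0 + 4)/32007 = -6605/32007*4 = -26420/32007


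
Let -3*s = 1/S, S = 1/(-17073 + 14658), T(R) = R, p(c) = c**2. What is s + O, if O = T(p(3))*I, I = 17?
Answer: 958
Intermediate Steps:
S = -1/2415 (S = 1/(-2415) = -1/2415 ≈ -0.00041408)
O = 153 (O = 3**2*17 = 9*17 = 153)
s = 805 (s = -1/(3*(-1/2415)) = -1/3*(-2415) = 805)
s + O = 805 + 153 = 958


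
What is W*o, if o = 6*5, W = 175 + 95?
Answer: 8100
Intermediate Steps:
W = 270
o = 30
W*o = 270*30 = 8100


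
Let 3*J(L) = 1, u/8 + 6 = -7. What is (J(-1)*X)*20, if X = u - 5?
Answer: -2180/3 ≈ -726.67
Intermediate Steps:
u = -104 (u = -48 + 8*(-7) = -48 - 56 = -104)
J(L) = 1/3 (J(L) = (1/3)*1 = 1/3)
X = -109 (X = -104 - 5 = -109)
(J(-1)*X)*20 = ((1/3)*(-109))*20 = -109/3*20 = -2180/3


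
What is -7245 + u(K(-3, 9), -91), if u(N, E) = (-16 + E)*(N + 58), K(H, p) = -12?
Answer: -12167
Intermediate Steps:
u(N, E) = (-16 + E)*(58 + N)
-7245 + u(K(-3, 9), -91) = -7245 + (-928 - 16*(-12) + 58*(-91) - 91*(-12)) = -7245 + (-928 + 192 - 5278 + 1092) = -7245 - 4922 = -12167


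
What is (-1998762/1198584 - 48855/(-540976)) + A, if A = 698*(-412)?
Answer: -7769449591224049/27016882416 ≈ -2.8758e+5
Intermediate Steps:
A = -287576
(-1998762/1198584 - 48855/(-540976)) + A = (-1998762/1198584 - 48855/(-540976)) - 287576 = (-1998762*1/1198584 - 48855*(-1/540976)) - 287576 = (-333127/199764 + 48855/540976) - 287576 = -42613560433/27016882416 - 287576 = -7769449591224049/27016882416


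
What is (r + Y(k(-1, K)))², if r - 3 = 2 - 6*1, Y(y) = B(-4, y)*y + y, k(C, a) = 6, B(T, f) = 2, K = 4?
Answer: 289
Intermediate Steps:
Y(y) = 3*y (Y(y) = 2*y + y = 3*y)
r = -1 (r = 3 + (2 - 6*1) = 3 + (2 - 6) = 3 - 4 = -1)
(r + Y(k(-1, K)))² = (-1 + 3*6)² = (-1 + 18)² = 17² = 289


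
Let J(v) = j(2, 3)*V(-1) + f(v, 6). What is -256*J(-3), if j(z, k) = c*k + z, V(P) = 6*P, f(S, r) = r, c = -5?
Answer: -21504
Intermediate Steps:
j(z, k) = z - 5*k (j(z, k) = -5*k + z = z - 5*k)
J(v) = 84 (J(v) = (2 - 5*3)*(6*(-1)) + 6 = (2 - 15)*(-6) + 6 = -13*(-6) + 6 = 78 + 6 = 84)
-256*J(-3) = -256*84 = -21504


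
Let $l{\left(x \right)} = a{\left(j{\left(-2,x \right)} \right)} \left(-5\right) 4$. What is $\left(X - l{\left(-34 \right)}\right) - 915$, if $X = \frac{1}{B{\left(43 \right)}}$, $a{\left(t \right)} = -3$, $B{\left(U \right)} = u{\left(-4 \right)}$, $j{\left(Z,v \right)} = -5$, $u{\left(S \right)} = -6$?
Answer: $- \frac{5851}{6} \approx -975.17$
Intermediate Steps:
$B{\left(U \right)} = -6$
$l{\left(x \right)} = 60$ ($l{\left(x \right)} = \left(-3\right) \left(-5\right) 4 = 15 \cdot 4 = 60$)
$X = - \frac{1}{6}$ ($X = \frac{1}{-6} = - \frac{1}{6} \approx -0.16667$)
$\left(X - l{\left(-34 \right)}\right) - 915 = \left(- \frac{1}{6} - 60\right) - 915 = - \frac{361}{6} - 915 = - \frac{5851}{6}$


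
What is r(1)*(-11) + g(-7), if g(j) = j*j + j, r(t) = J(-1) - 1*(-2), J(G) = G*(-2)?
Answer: -2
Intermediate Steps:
J(G) = -2*G
r(t) = 4 (r(t) = -2*(-1) - 1*(-2) = 2 + 2 = 4)
g(j) = j + j**2 (g(j) = j**2 + j = j + j**2)
r(1)*(-11) + g(-7) = 4*(-11) - 7*(1 - 7) = -44 - 7*(-6) = -44 + 42 = -2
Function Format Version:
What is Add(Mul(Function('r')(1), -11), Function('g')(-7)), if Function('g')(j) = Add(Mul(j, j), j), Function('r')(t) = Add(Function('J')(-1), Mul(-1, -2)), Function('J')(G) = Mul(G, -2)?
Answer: -2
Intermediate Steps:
Function('J')(G) = Mul(-2, G)
Function('r')(t) = 4 (Function('r')(t) = Add(Mul(-2, -1), Mul(-1, -2)) = Add(2, 2) = 4)
Function('g')(j) = Add(j, Pow(j, 2)) (Function('g')(j) = Add(Pow(j, 2), j) = Add(j, Pow(j, 2)))
Add(Mul(Function('r')(1), -11), Function('g')(-7)) = Add(Mul(4, -11), Mul(-7, Add(1, -7))) = Add(-44, Mul(-7, -6)) = Add(-44, 42) = -2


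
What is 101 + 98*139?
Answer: 13723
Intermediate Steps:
101 + 98*139 = 101 + 13622 = 13723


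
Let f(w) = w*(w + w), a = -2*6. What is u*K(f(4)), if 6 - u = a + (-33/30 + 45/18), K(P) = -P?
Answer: -2656/5 ≈ -531.20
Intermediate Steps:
a = -12
f(w) = 2*w² (f(w) = w*(2*w) = 2*w²)
u = 83/5 (u = 6 - (-12 + (-33/30 + 45/18)) = 6 - (-12 + (-33*1/30 + 45*(1/18))) = 6 - (-12 + (-11/10 + 5/2)) = 6 - (-12 + 7/5) = 6 - 1*(-53/5) = 6 + 53/5 = 83/5 ≈ 16.600)
u*K(f(4)) = 83*(-2*4²)/5 = 83*(-2*16)/5 = 83*(-1*32)/5 = (83/5)*(-32) = -2656/5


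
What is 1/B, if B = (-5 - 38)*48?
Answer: -1/2064 ≈ -0.00048450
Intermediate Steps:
B = -2064 (B = -43*48 = -2064)
1/B = 1/(-2064) = -1/2064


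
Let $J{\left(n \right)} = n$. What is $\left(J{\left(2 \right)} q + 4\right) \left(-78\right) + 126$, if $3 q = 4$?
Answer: $-394$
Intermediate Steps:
$q = \frac{4}{3}$ ($q = \frac{1}{3} \cdot 4 = \frac{4}{3} \approx 1.3333$)
$\left(J{\left(2 \right)} q + 4\right) \left(-78\right) + 126 = \left(2 \cdot \frac{4}{3} + 4\right) \left(-78\right) + 126 = \left(\frac{8}{3} + 4\right) \left(-78\right) + 126 = \frac{20}{3} \left(-78\right) + 126 = -520 + 126 = -394$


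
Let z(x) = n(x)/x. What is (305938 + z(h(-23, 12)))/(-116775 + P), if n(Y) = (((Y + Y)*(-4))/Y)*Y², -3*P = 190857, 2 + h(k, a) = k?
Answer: -153069/90197 ≈ -1.6971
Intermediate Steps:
h(k, a) = -2 + k
P = -63619 (P = -⅓*190857 = -63619)
n(Y) = -8*Y² (n(Y) = (((2*Y)*(-4))/Y)*Y² = ((-8*Y)/Y)*Y² = -8*Y²)
z(x) = -8*x (z(x) = (-8*x²)/x = -8*x)
(305938 + z(h(-23, 12)))/(-116775 + P) = (305938 - 8*(-2 - 23))/(-116775 - 63619) = (305938 - 8*(-25))/(-180394) = (305938 + 200)*(-1/180394) = 306138*(-1/180394) = -153069/90197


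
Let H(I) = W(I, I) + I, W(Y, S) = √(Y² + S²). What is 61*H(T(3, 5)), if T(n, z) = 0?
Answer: 0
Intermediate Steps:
W(Y, S) = √(S² + Y²)
H(I) = I + √2*√(I²) (H(I) = √(I² + I²) + I = √(2*I²) + I = √2*√(I²) + I = I + √2*√(I²))
61*H(T(3, 5)) = 61*(0 + √2*√(0²)) = 61*(0 + √2*√0) = 61*(0 + √2*0) = 61*(0 + 0) = 61*0 = 0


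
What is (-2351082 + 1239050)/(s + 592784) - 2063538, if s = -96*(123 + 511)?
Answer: -68602390312/33245 ≈ -2.0635e+6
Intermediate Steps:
s = -60864 (s = -96*634 = -60864)
(-2351082 + 1239050)/(s + 592784) - 2063538 = (-2351082 + 1239050)/(-60864 + 592784) - 2063538 = -1112032/531920 - 2063538 = -1112032*1/531920 - 2063538 = -69502/33245 - 2063538 = -68602390312/33245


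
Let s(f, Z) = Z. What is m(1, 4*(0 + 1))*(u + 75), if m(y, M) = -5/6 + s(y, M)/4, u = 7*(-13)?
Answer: -8/3 ≈ -2.6667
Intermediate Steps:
u = -91
m(y, M) = -5/6 + M/4
m(1, 4*(0 + 1))*(u + 75) = (-5/6 + (4*(0 + 1))/4)*(-91 + 75) = (-5/6 + (4*1)/4)*(-16) = (-5/6 + (1/4)*4)*(-16) = (-5/6 + 1)*(-16) = (1/6)*(-16) = -8/3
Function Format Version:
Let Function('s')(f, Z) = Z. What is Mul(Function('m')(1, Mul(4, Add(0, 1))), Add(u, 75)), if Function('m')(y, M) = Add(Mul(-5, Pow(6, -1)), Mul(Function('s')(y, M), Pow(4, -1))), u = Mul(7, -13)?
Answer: Rational(-8, 3) ≈ -2.6667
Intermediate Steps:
u = -91
Function('m')(y, M) = Add(Rational(-5, 6), Mul(Rational(1, 4), M)) (Function('m')(y, M) = Add(Mul(-5, Pow(6, -1)), Mul(M, Pow(4, -1))) = Add(Mul(-5, Rational(1, 6)), Mul(M, Rational(1, 4))) = Add(Rational(-5, 6), Mul(Rational(1, 4), M)))
Mul(Function('m')(1, Mul(4, Add(0, 1))), Add(u, 75)) = Mul(Add(Rational(-5, 6), Mul(Rational(1, 4), Mul(4, Add(0, 1)))), Add(-91, 75)) = Mul(Add(Rational(-5, 6), Mul(Rational(1, 4), Mul(4, 1))), -16) = Mul(Add(Rational(-5, 6), Mul(Rational(1, 4), 4)), -16) = Mul(Add(Rational(-5, 6), 1), -16) = Mul(Rational(1, 6), -16) = Rational(-8, 3)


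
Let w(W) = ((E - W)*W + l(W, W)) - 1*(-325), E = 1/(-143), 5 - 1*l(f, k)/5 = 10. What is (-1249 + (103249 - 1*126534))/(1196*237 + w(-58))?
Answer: -1754181/20047771 ≈ -0.087500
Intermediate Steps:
l(f, k) = -25 (l(f, k) = 25 - 5*10 = 25 - 50 = -25)
E = -1/143 ≈ -0.0069930
w(W) = 300 + W*(-1/143 - W) (w(W) = ((-1/143 - W)*W - 25) - 1*(-325) = (W*(-1/143 - W) - 25) + 325 = (-25 + W*(-1/143 - W)) + 325 = 300 + W*(-1/143 - W))
(-1249 + (103249 - 1*126534))/(1196*237 + w(-58)) = (-1249 + (103249 - 1*126534))/(1196*237 + (300 - 1*(-58)² - 1/143*(-58))) = (-1249 + (103249 - 126534))/(283452 + (300 - 1*3364 + 58/143)) = (-1249 - 23285)/(283452 + (300 - 3364 + 58/143)) = -24534/(283452 - 438094/143) = -24534/40095542/143 = -24534*143/40095542 = -1754181/20047771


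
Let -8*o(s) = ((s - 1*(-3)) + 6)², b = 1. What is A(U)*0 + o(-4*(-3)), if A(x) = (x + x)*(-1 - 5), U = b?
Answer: -441/8 ≈ -55.125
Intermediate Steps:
U = 1
A(x) = -12*x (A(x) = (2*x)*(-6) = -12*x)
o(s) = -(9 + s)²/8 (o(s) = -((s - 1*(-3)) + 6)²/8 = -((s + 3) + 6)²/8 = -((3 + s) + 6)²/8 = -(9 + s)²/8)
A(U)*0 + o(-4*(-3)) = -12*1*0 - (9 - 4*(-3))²/8 = -12*0 - (9 + 12)²/8 = 0 - ⅛*21² = 0 - ⅛*441 = 0 - 441/8 = -441/8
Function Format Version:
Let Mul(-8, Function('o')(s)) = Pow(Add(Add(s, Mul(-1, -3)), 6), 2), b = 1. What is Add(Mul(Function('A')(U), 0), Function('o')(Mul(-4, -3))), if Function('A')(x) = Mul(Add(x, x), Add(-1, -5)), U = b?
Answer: Rational(-441, 8) ≈ -55.125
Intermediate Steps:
U = 1
Function('A')(x) = Mul(-12, x) (Function('A')(x) = Mul(Mul(2, x), -6) = Mul(-12, x))
Function('o')(s) = Mul(Rational(-1, 8), Pow(Add(9, s), 2)) (Function('o')(s) = Mul(Rational(-1, 8), Pow(Add(Add(s, Mul(-1, -3)), 6), 2)) = Mul(Rational(-1, 8), Pow(Add(Add(s, 3), 6), 2)) = Mul(Rational(-1, 8), Pow(Add(Add(3, s), 6), 2)) = Mul(Rational(-1, 8), Pow(Add(9, s), 2)))
Add(Mul(Function('A')(U), 0), Function('o')(Mul(-4, -3))) = Add(Mul(Mul(-12, 1), 0), Mul(Rational(-1, 8), Pow(Add(9, Mul(-4, -3)), 2))) = Add(Mul(-12, 0), Mul(Rational(-1, 8), Pow(Add(9, 12), 2))) = Add(0, Mul(Rational(-1, 8), Pow(21, 2))) = Add(0, Mul(Rational(-1, 8), 441)) = Add(0, Rational(-441, 8)) = Rational(-441, 8)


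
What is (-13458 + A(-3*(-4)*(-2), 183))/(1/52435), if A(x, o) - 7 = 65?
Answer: -701894910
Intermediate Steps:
A(x, o) = 72 (A(x, o) = 7 + 65 = 72)
(-13458 + A(-3*(-4)*(-2), 183))/(1/52435) = (-13458 + 72)/(1/52435) = -13386/1/52435 = -13386*52435 = -701894910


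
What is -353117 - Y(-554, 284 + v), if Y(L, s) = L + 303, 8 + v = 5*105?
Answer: -352866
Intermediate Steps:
v = 517 (v = -8 + 5*105 = -8 + 525 = 517)
Y(L, s) = 303 + L
-353117 - Y(-554, 284 + v) = -353117 - (303 - 554) = -353117 - 1*(-251) = -353117 + 251 = -352866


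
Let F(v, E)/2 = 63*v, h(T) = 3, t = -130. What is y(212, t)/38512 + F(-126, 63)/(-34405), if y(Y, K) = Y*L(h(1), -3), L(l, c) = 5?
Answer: 23138779/47321620 ≈ 0.48897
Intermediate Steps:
F(v, E) = 126*v (F(v, E) = 2*(63*v) = 126*v)
y(Y, K) = 5*Y (y(Y, K) = Y*5 = 5*Y)
y(212, t)/38512 + F(-126, 63)/(-34405) = (5*212)/38512 + (126*(-126))/(-34405) = 1060*(1/38512) - 15876*(-1/34405) = 265/9628 + 2268/4915 = 23138779/47321620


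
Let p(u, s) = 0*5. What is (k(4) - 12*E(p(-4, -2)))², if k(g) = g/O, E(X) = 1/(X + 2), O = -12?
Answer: 361/9 ≈ 40.111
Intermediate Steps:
p(u, s) = 0
E(X) = 1/(2 + X)
k(g) = -g/12 (k(g) = g/(-12) = g*(-1/12) = -g/12)
(k(4) - 12*E(p(-4, -2)))² = (-1/12*4 - 12/(2 + 0))² = (-⅓ - 12/2)² = (-⅓ - 12*½)² = (-⅓ - 6)² = (-19/3)² = 361/9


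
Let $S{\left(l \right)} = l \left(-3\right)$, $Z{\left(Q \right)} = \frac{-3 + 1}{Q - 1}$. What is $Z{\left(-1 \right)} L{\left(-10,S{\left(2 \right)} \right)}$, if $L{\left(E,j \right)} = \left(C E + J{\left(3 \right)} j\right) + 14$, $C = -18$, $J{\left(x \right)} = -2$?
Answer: $206$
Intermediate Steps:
$Z{\left(Q \right)} = - \frac{2}{-1 + Q}$
$S{\left(l \right)} = - 3 l$
$L{\left(E,j \right)} = 14 - 18 E - 2 j$ ($L{\left(E,j \right)} = \left(- 18 E - 2 j\right) + 14 = 14 - 18 E - 2 j$)
$Z{\left(-1 \right)} L{\left(-10,S{\left(2 \right)} \right)} = - \frac{2}{-1 - 1} \left(14 - -180 - 2 \left(\left(-3\right) 2\right)\right) = - \frac{2}{-2} \left(14 + 180 - -12\right) = \left(-2\right) \left(- \frac{1}{2}\right) \left(14 + 180 + 12\right) = 1 \cdot 206 = 206$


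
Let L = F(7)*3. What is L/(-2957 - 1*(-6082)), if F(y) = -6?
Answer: -18/3125 ≈ -0.0057600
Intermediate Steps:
L = -18 (L = -6*3 = -18)
L/(-2957 - 1*(-6082)) = -18/(-2957 - 1*(-6082)) = -18/(-2957 + 6082) = -18/3125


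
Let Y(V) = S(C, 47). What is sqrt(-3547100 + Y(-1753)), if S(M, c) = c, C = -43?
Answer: 3*I*sqrt(394117) ≈ 1883.4*I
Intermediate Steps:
Y(V) = 47
sqrt(-3547100 + Y(-1753)) = sqrt(-3547100 + 47) = sqrt(-3547053) = 3*I*sqrt(394117)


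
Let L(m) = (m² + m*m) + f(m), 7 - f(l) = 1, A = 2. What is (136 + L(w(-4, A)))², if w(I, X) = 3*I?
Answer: 184900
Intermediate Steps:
f(l) = 6 (f(l) = 7 - 1*1 = 7 - 1 = 6)
L(m) = 6 + 2*m² (L(m) = (m² + m*m) + 6 = (m² + m²) + 6 = 2*m² + 6 = 6 + 2*m²)
(136 + L(w(-4, A)))² = (136 + (6 + 2*(3*(-4))²))² = (136 + (6 + 2*(-12)²))² = (136 + (6 + 2*144))² = (136 + (6 + 288))² = (136 + 294)² = 430² = 184900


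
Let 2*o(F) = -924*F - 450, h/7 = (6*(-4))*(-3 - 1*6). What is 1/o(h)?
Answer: -1/698769 ≈ -1.4311e-6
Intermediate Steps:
h = 1512 (h = 7*((6*(-4))*(-3 - 1*6)) = 7*(-24*(-3 - 6)) = 7*(-24*(-9)) = 7*216 = 1512)
o(F) = -225 - 462*F (o(F) = (-924*F - 450)/2 = (-450 - 924*F)/2 = -225 - 462*F)
1/o(h) = 1/(-225 - 462*1512) = 1/(-225 - 698544) = 1/(-698769) = -1/698769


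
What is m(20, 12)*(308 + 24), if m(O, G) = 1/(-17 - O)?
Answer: -332/37 ≈ -8.9730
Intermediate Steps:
m(20, 12)*(308 + 24) = (-1/(17 + 20))*(308 + 24) = -1/37*332 = -332/37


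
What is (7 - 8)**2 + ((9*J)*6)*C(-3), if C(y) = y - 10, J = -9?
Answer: 6319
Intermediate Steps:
C(y) = -10 + y
(7 - 8)**2 + ((9*J)*6)*C(-3) = (7 - 8)**2 + ((9*(-9))*6)*(-10 - 3) = (-1)**2 - 81*6*(-13) = 1 - 486*(-13) = 1 + 6318 = 6319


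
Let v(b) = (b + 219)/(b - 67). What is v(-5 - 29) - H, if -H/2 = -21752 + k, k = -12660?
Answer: -6951409/101 ≈ -68826.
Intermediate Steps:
v(b) = (219 + b)/(-67 + b)
H = 68824 (H = -2*(-21752 - 12660) = -2*(-34412) = 68824)
v(-5 - 29) - H = (219 + (-5 - 29))/(-67 + (-5 - 29)) - 1*68824 = (219 - 34)/(-67 - 34) - 68824 = 185/(-101) - 68824 = -1/101*185 - 68824 = -185/101 - 68824 = -6951409/101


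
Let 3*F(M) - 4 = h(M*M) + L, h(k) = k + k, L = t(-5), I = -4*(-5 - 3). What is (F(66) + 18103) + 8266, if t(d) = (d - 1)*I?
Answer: 87631/3 ≈ 29210.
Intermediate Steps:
I = 32 (I = -4*(-8) = 32)
t(d) = -32 + 32*d (t(d) = (d - 1)*32 = (-1 + d)*32 = -32 + 32*d)
L = -192 (L = -32 + 32*(-5) = -32 - 160 = -192)
h(k) = 2*k
F(M) = -188/3 + 2*M**2/3 (F(M) = 4/3 + (2*(M*M) - 192)/3 = 4/3 + (2*M**2 - 192)/3 = 4/3 + (-192 + 2*M**2)/3 = 4/3 + (-64 + 2*M**2/3) = -188/3 + 2*M**2/3)
(F(66) + 18103) + 8266 = ((-188/3 + (2/3)*66**2) + 18103) + 8266 = ((-188/3 + (2/3)*4356) + 18103) + 8266 = ((-188/3 + 2904) + 18103) + 8266 = (8524/3 + 18103) + 8266 = 62833/3 + 8266 = 87631/3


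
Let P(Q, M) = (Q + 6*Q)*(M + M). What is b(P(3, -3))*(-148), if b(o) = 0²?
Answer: 0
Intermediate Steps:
P(Q, M) = 14*M*Q (P(Q, M) = (7*Q)*(2*M) = 14*M*Q)
b(o) = 0
b(P(3, -3))*(-148) = 0*(-148) = 0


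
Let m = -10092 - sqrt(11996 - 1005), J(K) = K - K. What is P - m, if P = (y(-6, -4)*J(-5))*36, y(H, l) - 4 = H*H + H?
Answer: 10092 + sqrt(10991) ≈ 10197.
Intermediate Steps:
J(K) = 0
y(H, l) = 4 + H + H**2 (y(H, l) = 4 + (H*H + H) = 4 + (H**2 + H) = 4 + (H + H**2) = 4 + H + H**2)
m = -10092 - sqrt(10991) ≈ -10197.
P = 0 (P = ((4 - 6 + (-6)**2)*0)*36 = ((4 - 6 + 36)*0)*36 = (34*0)*36 = 0*36 = 0)
P - m = 0 - (-10092 - sqrt(10991)) = 0 + (10092 + sqrt(10991)) = 10092 + sqrt(10991)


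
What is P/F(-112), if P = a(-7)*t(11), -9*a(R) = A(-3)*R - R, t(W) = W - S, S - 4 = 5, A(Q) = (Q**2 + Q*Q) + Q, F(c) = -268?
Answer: -49/603 ≈ -0.081260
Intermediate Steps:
A(Q) = Q + 2*Q**2 (A(Q) = (Q**2 + Q**2) + Q = 2*Q**2 + Q = Q + 2*Q**2)
S = 9 (S = 4 + 5 = 9)
t(W) = -9 + W (t(W) = W - 1*9 = W - 9 = -9 + W)
a(R) = -14*R/9 (a(R) = -((-3*(1 + 2*(-3)))*R - R)/9 = -((-3*(1 - 6))*R - R)/9 = -((-3*(-5))*R - R)/9 = -(15*R - R)/9 = -14*R/9)
P = 196/9 (P = (-14/9*(-7))*(-9 + 11) = (98/9)*2 = 196/9 ≈ 21.778)
P/F(-112) = (196/9)/(-268) = (196/9)*(-1/268) = -49/603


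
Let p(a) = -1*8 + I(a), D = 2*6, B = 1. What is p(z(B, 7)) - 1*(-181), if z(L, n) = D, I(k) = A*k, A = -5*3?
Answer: -7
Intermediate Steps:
A = -15
I(k) = -15*k
D = 12
z(L, n) = 12
p(a) = -8 - 15*a (p(a) = -1*8 - 15*a = -8 - 15*a)
p(z(B, 7)) - 1*(-181) = (-8 - 15*12) - 1*(-181) = (-8 - 180) + 181 = -188 + 181 = -7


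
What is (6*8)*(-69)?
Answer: -3312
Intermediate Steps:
(6*8)*(-69) = 48*(-69) = -3312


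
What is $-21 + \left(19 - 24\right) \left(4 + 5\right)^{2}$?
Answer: $-426$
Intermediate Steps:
$-21 + \left(19 - 24\right) \left(4 + 5\right)^{2} = -21 + \left(19 - 24\right) 9^{2} = -21 - 405 = -426$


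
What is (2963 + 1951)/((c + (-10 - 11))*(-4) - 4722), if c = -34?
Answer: -2457/2251 ≈ -1.0915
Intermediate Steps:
(2963 + 1951)/((c + (-10 - 11))*(-4) - 4722) = (2963 + 1951)/((-34 + (-10 - 11))*(-4) - 4722) = 4914/((-34 - 21)*(-4) - 4722) = 4914/(-55*(-4) - 4722) = 4914/(220 - 4722) = 4914/(-4502) = 4914*(-1/4502) = -2457/2251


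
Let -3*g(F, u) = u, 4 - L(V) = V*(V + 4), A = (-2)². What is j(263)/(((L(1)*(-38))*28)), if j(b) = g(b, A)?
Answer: -1/798 ≈ -0.0012531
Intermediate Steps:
A = 4
L(V) = 4 - V*(4 + V) (L(V) = 4 - V*(V + 4) = 4 - V*(4 + V))
g(F, u) = -u/3
j(b) = -4/3 (j(b) = -⅓*4 = -4/3)
j(263)/(((L(1)*(-38))*28)) = -4*(-1/(1064*(4 - 1*1² - 4*1)))/3 = -4*(-1/(1064*(4 - 1*1 - 4)))/3 = -4*(-1/(1064*(4 - 1 - 4)))/3 = -4/(3*(-1*(-38)*28)) = -4/(3*(38*28)) = -4/3/1064 = -4/3*1/1064 = -1/798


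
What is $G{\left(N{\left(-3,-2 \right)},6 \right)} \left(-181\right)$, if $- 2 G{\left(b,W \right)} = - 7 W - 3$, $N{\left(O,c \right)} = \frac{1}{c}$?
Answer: $- \frac{8145}{2} \approx -4072.5$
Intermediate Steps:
$G{\left(b,W \right)} = \frac{3}{2} + \frac{7 W}{2}$ ($G{\left(b,W \right)} = - \frac{- 7 W - 3}{2} = - \frac{-3 - 7 W}{2} = \frac{3}{2} + \frac{7 W}{2}$)
$G{\left(N{\left(-3,-2 \right)},6 \right)} \left(-181\right) = \left(\frac{3}{2} + \frac{7}{2} \cdot 6\right) \left(-181\right) = \left(\frac{3}{2} + 21\right) \left(-181\right) = \frac{45}{2} \left(-181\right) = - \frac{8145}{2}$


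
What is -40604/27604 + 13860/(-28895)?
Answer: -77792201/39880879 ≈ -1.9506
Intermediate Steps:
-40604/27604 + 13860/(-28895) = -40604*1/27604 + 13860*(-1/28895) = -10151/6901 - 2772/5779 = -77792201/39880879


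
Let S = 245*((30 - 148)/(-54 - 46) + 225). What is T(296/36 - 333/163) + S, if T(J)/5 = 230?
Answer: 565641/10 ≈ 56564.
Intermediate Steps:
T(J) = 1150 (T(J) = 5*230 = 1150)
S = 554141/10 (S = 245*(-118/(-100) + 225) = 245*(-118*(-1/100) + 225) = 245*(59/50 + 225) = 245*(11309/50) = 554141/10 ≈ 55414.)
T(296/36 - 333/163) + S = 1150 + 554141/10 = 565641/10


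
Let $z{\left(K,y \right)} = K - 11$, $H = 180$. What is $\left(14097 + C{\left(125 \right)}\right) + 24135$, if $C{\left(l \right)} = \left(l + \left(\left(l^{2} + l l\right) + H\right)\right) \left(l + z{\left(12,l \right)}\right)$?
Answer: $4014162$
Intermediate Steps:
$z{\left(K,y \right)} = -11 + K$
$C{\left(l \right)} = \left(1 + l\right) \left(180 + l + 2 l^{2}\right)$ ($C{\left(l \right)} = \left(l + \left(\left(l^{2} + l l\right) + 180\right)\right) \left(l + \left(-11 + 12\right)\right) = \left(l + \left(\left(l^{2} + l^{2}\right) + 180\right)\right) \left(l + 1\right) = \left(l + \left(2 l^{2} + 180\right)\right) \left(1 + l\right) = \left(l + \left(180 + 2 l^{2}\right)\right) \left(1 + l\right) = \left(180 + l + 2 l^{2}\right) \left(1 + l\right) = \left(1 + l\right) \left(180 + l + 2 l^{2}\right)$)
$\left(14097 + C{\left(125 \right)}\right) + 24135 = \left(14097 + \left(180 + 2 \cdot 125^{3} + 3 \cdot 125^{2} + 181 \cdot 125\right)\right) + 24135 = \left(14097 + \left(180 + 2 \cdot 1953125 + 3 \cdot 15625 + 22625\right)\right) + 24135 = \left(14097 + \left(180 + 3906250 + 46875 + 22625\right)\right) + 24135 = \left(14097 + 3975930\right) + 24135 = 3990027 + 24135 = 4014162$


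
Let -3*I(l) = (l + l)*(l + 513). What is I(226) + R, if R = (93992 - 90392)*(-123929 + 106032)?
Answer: -193621628/3 ≈ -6.4541e+7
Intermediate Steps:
R = -64429200 (R = 3600*(-17897) = -64429200)
I(l) = -2*l*(513 + l)/3 (I(l) = -(l + l)*(l + 513)/3 = -2*l*(513 + l)/3)
I(226) + R = -⅔*226*(513 + 226) - 64429200 = -⅔*226*739 - 64429200 = -334028/3 - 64429200 = -193621628/3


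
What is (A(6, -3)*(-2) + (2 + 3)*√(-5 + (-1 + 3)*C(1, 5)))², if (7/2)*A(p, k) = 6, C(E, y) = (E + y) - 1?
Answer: 6701/49 - 240*√5/7 ≈ 60.090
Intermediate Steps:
C(E, y) = -1 + E + y
A(p, k) = 12/7 (A(p, k) = (2/7)*6 = 12/7)
(A(6, -3)*(-2) + (2 + 3)*√(-5 + (-1 + 3)*C(1, 5)))² = ((12/7)*(-2) + (2 + 3)*√(-5 + (-1 + 3)*(-1 + 1 + 5)))² = (-24/7 + 5*√(-5 + 2*5))² = (-24/7 + 5*√(-5 + 10))² = (-24/7 + 5*√5)²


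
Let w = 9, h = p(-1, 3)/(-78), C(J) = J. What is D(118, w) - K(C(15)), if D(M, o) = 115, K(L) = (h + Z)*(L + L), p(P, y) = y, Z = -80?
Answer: 32710/13 ≈ 2516.2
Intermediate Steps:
h = -1/26 (h = 3/(-78) = 3*(-1/78) = -1/26 ≈ -0.038462)
K(L) = -2081*L/13 (K(L) = (-1/26 - 80)*(L + L) = -2081*L/13)
D(118, w) - K(C(15)) = 115 - (-2081)*15/13 = 115 - 1*(-31215/13) = 115 + 31215/13 = 32710/13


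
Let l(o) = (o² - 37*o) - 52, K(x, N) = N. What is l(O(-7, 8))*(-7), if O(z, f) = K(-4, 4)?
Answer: 1288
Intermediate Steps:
O(z, f) = 4
l(o) = -52 + o² - 37*o
l(O(-7, 8))*(-7) = (-52 + 4² - 37*4)*(-7) = (-52 + 16 - 148)*(-7) = -184*(-7) = 1288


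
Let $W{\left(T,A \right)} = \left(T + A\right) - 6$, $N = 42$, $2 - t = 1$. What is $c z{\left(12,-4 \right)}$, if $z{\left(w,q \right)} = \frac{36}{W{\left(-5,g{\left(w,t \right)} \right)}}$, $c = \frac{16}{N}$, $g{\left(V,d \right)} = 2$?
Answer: $- \frac{32}{21} \approx -1.5238$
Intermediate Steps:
$t = 1$ ($t = 2 - 1 = 1$)
$W{\left(T,A \right)} = -6 + A + T$ ($W{\left(T,A \right)} = \left(A + T\right) - 6 = -6 + A + T$)
$c = \frac{8}{21}$ ($c = \frac{16}{42} = 16 \cdot \frac{1}{42} = \frac{8}{21} \approx 0.38095$)
$z{\left(w,q \right)} = -4$ ($z{\left(w,q \right)} = \frac{36}{-6 + 2 - 5} = \frac{36}{-9} = 36 \left(- \frac{1}{9}\right) = -4$)
$c z{\left(12,-4 \right)} = \frac{8}{21} \left(-4\right) = - \frac{32}{21}$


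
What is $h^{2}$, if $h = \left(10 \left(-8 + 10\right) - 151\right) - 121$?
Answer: $63504$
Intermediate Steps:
$h = -252$ ($h = \left(10 \cdot 2 - 151\right) - 121 = \left(20 - 151\right) - 121 = -131 - 121 = -252$)
$h^{2} = \left(-252\right)^{2} = 63504$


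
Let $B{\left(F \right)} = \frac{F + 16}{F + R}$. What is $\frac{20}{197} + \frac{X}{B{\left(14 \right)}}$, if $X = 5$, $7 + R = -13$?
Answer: $- \frac{177}{197} \approx -0.89848$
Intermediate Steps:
$R = -20$ ($R = -7 - 13 = -20$)
$B{\left(F \right)} = \frac{16 + F}{-20 + F}$ ($B{\left(F \right)} = \frac{F + 16}{F - 20} = \frac{16 + F}{-20 + F}$)
$\frac{20}{197} + \frac{X}{B{\left(14 \right)}} = \frac{20}{197} + \frac{5}{\frac{1}{-20 + 14} \left(16 + 14\right)} = 20 \cdot \frac{1}{197} + \frac{5}{\frac{1}{-6} \cdot 30} = \frac{20}{197} + \frac{5}{\left(- \frac{1}{6}\right) 30} = \frac{20}{197} + \frac{5}{-5} = \frac{20}{197} + 5 \left(- \frac{1}{5}\right) = \frac{20}{197} - 1 = - \frac{177}{197}$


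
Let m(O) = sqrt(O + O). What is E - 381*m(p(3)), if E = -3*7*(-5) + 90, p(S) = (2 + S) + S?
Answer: -1329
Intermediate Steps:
p(S) = 2 + 2*S
E = 195 (E = -21*(-5) + 90 = 105 + 90 = 195)
m(O) = sqrt(2)*sqrt(O) (m(O) = sqrt(2*O) = sqrt(2)*sqrt(O))
E - 381*m(p(3)) = 195 - 381*sqrt(2)*sqrt(2 + 2*3) = 195 - 381*sqrt(2)*sqrt(2 + 6) = 195 - 381*sqrt(2)*sqrt(8) = 195 - 381*sqrt(2)*2*sqrt(2) = 195 - 381*4 = 195 - 1524 = -1329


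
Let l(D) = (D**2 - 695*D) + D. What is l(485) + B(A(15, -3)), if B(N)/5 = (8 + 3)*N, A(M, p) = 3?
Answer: -101200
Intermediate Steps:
B(N) = 55*N (B(N) = 5*((8 + 3)*N) = 5*(11*N) = 55*N)
l(D) = D**2 - 694*D
l(485) + B(A(15, -3)) = 485*(-694 + 485) + 55*3 = 485*(-209) + 165 = -101365 + 165 = -101200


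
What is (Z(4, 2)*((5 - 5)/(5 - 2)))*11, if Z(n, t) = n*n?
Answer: 0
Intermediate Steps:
Z(n, t) = n²
(Z(4, 2)*((5 - 5)/(5 - 2)))*11 = (4²*((5 - 5)/(5 - 2)))*11 = (16*(0/3))*11 = (16*(0*(⅓)))*11 = (16*0)*11 = 0*11 = 0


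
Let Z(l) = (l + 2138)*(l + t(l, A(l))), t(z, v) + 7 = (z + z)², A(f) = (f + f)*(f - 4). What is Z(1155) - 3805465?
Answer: 17571752199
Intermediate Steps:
A(f) = 2*f*(-4 + f) (A(f) = (2*f)*(-4 + f) = 2*f*(-4 + f))
t(z, v) = -7 + 4*z² (t(z, v) = -7 + (z + z)² = -7 + (2*z)² = -7 + 4*z²)
Z(l) = (2138 + l)*(-7 + l + 4*l²) (Z(l) = (l + 2138)*(l + (-7 + 4*l²)) = (2138 + l)*(-7 + l + 4*l²))
Z(1155) - 3805465 = (-14966 + 4*1155³ + 2131*1155 + 8553*1155²) - 3805465 = (-14966 + 4*1540798875 + 2461305 + 8553*1334025) - 3805465 = (-14966 + 6163195500 + 2461305 + 11409915825) - 3805465 = 17575557664 - 3805465 = 17571752199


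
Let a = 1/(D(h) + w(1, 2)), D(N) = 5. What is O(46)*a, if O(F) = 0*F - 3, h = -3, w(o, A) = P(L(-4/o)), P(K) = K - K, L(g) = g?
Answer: -3/5 ≈ -0.60000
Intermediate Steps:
P(K) = 0
w(o, A) = 0
O(F) = -3 (O(F) = 0 - 3 = -3)
a = 1/5 (a = 1/(5 + 0) = 1/5 ≈ 0.20000)
O(46)*a = -3*1/5 = -3/5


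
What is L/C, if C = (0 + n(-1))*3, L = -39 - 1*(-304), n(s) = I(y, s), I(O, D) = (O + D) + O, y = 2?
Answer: 265/9 ≈ 29.444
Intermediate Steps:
I(O, D) = D + 2*O (I(O, D) = (D + O) + O = D + 2*O)
n(s) = 4 + s (n(s) = s + 2*2 = s + 4 = 4 + s)
L = 265 (L = -39 + 304 = 265)
C = 9 (C = (0 + (4 - 1))*3 = (0 + 3)*3 = 3*3 = 9)
L/C = 265/9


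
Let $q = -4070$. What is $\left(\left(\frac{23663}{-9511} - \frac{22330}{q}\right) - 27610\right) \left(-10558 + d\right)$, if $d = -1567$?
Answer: $\frac{117795551949500}{351907} \approx 3.3473 \cdot 10^{8}$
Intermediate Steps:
$\left(\left(\frac{23663}{-9511} - \frac{22330}{q}\right) - 27610\right) \left(-10558 + d\right) = \left(\left(\frac{23663}{-9511} - \frac{22330}{-4070}\right) - 27610\right) \left(-10558 - 1567\right) = \left(\left(23663 \left(- \frac{1}{9511}\right) - - \frac{203}{37}\right) - 27610\right) \left(-12125\right) = \left(\left(- \frac{23663}{9511} + \frac{203}{37}\right) - 27610\right) \left(-12125\right) = \left(\frac{1055202}{351907} - 27610\right) \left(-12125\right) = \left(- \frac{9715097068}{351907}\right) \left(-12125\right) = \frac{117795551949500}{351907}$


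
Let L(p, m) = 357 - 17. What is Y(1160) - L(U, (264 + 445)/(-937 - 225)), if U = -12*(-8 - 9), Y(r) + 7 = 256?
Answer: -91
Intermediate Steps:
Y(r) = 249 (Y(r) = -7 + 256 = 249)
U = 204 (U = -12*(-17) = 204)
L(p, m) = 340
Y(1160) - L(U, (264 + 445)/(-937 - 225)) = 249 - 1*340 = 249 - 340 = -91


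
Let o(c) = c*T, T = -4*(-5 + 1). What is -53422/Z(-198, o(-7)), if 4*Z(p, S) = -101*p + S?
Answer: -106844/9943 ≈ -10.746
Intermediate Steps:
T = 16 (T = -4*(-4) = 16)
o(c) = 16*c (o(c) = c*16 = 16*c)
Z(p, S) = -101*p/4 + S/4 (Z(p, S) = (-101*p + S)/4 = (S - 101*p)/4 = -101*p/4 + S/4)
-53422/Z(-198, o(-7)) = -53422/(-101/4*(-198) + (16*(-7))/4) = -53422/(9999/2 + (1/4)*(-112)) = -53422/(9999/2 - 28) = -53422/9943/2 = -53422*2/9943 = -106844/9943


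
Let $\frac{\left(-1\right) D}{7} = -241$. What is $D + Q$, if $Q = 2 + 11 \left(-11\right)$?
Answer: $1568$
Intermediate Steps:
$D = 1687$ ($D = \left(-7\right) \left(-241\right) = 1687$)
$Q = -119$ ($Q = 2 - 121 = -119$)
$D + Q = 1687 - 119 = 1568$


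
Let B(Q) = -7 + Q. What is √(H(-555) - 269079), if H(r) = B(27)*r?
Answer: 9*I*√3459 ≈ 529.32*I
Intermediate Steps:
H(r) = 20*r (H(r) = (-7 + 27)*r = 20*r)
√(H(-555) - 269079) = √(20*(-555) - 269079) = √(-11100 - 269079) = √(-280179) = 9*I*√3459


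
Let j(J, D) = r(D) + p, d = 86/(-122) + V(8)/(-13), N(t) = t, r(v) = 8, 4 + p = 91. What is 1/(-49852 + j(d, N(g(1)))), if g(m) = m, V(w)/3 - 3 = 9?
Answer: -1/49757 ≈ -2.0098e-5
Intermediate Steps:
p = 87 (p = -4 + 91 = 87)
V(w) = 36 (V(w) = 9 + 3*9 = 9 + 27 = 36)
d = -2755/793 (d = 86/(-122) + 36/(-13) = 86*(-1/122) + 36*(-1/13) = -43/61 - 36/13 = -2755/793 ≈ -3.4741)
j(J, D) = 95 (j(J, D) = 8 + 87 = 95)
1/(-49852 + j(d, N(g(1)))) = 1/(-49852 + 95) = 1/(-49757) = -1/49757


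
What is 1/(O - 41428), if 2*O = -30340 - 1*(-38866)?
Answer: -1/37165 ≈ -2.6907e-5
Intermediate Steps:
O = 4263 (O = (-30340 - 1*(-38866))/2 = (-30340 + 38866)/2 = (½)*8526 = 4263)
1/(O - 41428) = 1/(4263 - 41428) = 1/(-37165) = -1/37165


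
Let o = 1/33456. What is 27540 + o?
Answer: 921378241/33456 ≈ 27540.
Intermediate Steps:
o = 1/33456 ≈ 2.9890e-5
27540 + o = 27540 + 1/33456 = 921378241/33456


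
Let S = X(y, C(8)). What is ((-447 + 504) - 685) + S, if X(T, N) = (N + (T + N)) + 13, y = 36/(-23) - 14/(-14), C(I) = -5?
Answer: -14388/23 ≈ -625.57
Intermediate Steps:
y = -13/23 (y = 36*(-1/23) - 14*(-1/14) = -36/23 + 1 = -13/23 ≈ -0.56522)
X(T, N) = 13 + T + 2*N (X(T, N) = (N + (N + T)) + 13 = (T + 2*N) + 13 = 13 + T + 2*N)
S = 56/23 (S = 13 - 13/23 + 2*(-5) = 13 - 13/23 - 10 = 56/23 ≈ 2.4348)
((-447 + 504) - 685) + S = ((-447 + 504) - 685) + 56/23 = (57 - 685) + 56/23 = -628 + 56/23 = -14388/23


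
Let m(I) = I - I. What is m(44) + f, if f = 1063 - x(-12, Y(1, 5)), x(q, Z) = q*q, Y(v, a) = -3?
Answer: 919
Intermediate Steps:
m(I) = 0
x(q, Z) = q²
f = 919 (f = 1063 - 1*(-12)² = 1063 - 1*144 = 1063 - 144 = 919)
m(44) + f = 0 + 919 = 919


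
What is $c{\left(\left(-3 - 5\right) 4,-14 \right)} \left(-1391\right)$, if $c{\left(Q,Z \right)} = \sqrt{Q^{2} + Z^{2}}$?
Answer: $- 2782 \sqrt{305} \approx -48586.0$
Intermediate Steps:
$c{\left(\left(-3 - 5\right) 4,-14 \right)} \left(-1391\right) = \sqrt{\left(\left(-3 - 5\right) 4\right)^{2} + \left(-14\right)^{2}} \left(-1391\right) = \sqrt{\left(\left(-8\right) 4\right)^{2} + 196} \left(-1391\right) = \sqrt{\left(-32\right)^{2} + 196} \left(-1391\right) = \sqrt{1024 + 196} \left(-1391\right) = \sqrt{1220} \left(-1391\right) = 2 \sqrt{305} \left(-1391\right) = - 2782 \sqrt{305}$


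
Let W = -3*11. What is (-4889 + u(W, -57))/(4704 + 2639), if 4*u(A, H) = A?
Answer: -19589/29372 ≈ -0.66693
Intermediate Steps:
W = -33
u(A, H) = A/4
(-4889 + u(W, -57))/(4704 + 2639) = (-4889 + (¼)*(-33))/(4704 + 2639) = (-4889 - 33/4)/7343 = -19589/4*1/7343 = -19589/29372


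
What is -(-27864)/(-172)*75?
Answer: -12150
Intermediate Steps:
-(-27864)/(-172)*75 = -(-27864)*(-1)/172*75 = -172*81/86*75 = -162*75 = -12150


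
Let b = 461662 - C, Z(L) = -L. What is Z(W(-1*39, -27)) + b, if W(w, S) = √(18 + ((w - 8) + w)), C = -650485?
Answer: 1112147 - 2*I*√17 ≈ 1.1121e+6 - 8.2462*I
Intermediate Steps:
W(w, S) = √(10 + 2*w) (W(w, S) = √(18 + ((-8 + w) + w)) = √(18 + (-8 + 2*w)) = √(10 + 2*w))
b = 1112147 (b = 461662 - 1*(-650485) = 461662 + 650485 = 1112147)
Z(W(-1*39, -27)) + b = -√(10 + 2*(-1*39)) + 1112147 = -√(10 + 2*(-39)) + 1112147 = -√(10 - 78) + 1112147 = -√(-68) + 1112147 = -2*I*√17 + 1112147 = 1112147 - 2*I*√17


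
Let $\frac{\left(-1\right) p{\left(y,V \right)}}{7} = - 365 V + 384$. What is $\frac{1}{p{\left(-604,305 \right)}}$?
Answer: $\frac{1}{776587} \approx 1.2877 \cdot 10^{-6}$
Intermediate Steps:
$p{\left(y,V \right)} = -2688 + 2555 V$ ($p{\left(y,V \right)} = - 7 \left(- 365 V + 384\right) = - 7 \left(384 - 365 V\right) = -2688 + 2555 V$)
$\frac{1}{p{\left(-604,305 \right)}} = \frac{1}{-2688 + 2555 \cdot 305} = \frac{1}{-2688 + 779275} = \frac{1}{776587}$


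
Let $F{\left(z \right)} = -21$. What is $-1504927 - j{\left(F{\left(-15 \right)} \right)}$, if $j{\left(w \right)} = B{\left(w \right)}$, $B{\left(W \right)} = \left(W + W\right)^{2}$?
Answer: $-1506691$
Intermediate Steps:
$B{\left(W \right)} = 4 W^{2}$ ($B{\left(W \right)} = \left(2 W\right)^{2} = 4 W^{2}$)
$j{\left(w \right)} = 4 w^{2}$
$-1504927 - j{\left(F{\left(-15 \right)} \right)} = -1504927 - 4 \left(-21\right)^{2} = -1504927 - 4 \cdot 441 = -1504927 - 1764 = -1506691$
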